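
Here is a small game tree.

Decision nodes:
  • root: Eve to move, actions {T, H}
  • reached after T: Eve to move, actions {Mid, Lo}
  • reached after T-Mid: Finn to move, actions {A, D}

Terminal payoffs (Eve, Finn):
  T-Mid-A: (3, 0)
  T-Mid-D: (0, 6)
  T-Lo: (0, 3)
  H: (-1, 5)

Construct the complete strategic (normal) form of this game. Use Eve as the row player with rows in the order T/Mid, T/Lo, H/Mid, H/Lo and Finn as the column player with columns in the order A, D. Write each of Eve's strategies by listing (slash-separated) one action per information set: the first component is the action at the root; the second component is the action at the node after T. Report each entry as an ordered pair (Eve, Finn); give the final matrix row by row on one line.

             A        D
T/Mid    (3,0)    (0,6)
 T/Lo    (0,3)    (0,3)
H/Mid   (-1,5)   (-1,5)
 H/Lo   (-1,5)   (-1,5)

T/Mid: (3,0) (0,6) | T/Lo: (0,3) (0,3) | H/Mid: (-1,5) (-1,5) | H/Lo: (-1,5) (-1,5)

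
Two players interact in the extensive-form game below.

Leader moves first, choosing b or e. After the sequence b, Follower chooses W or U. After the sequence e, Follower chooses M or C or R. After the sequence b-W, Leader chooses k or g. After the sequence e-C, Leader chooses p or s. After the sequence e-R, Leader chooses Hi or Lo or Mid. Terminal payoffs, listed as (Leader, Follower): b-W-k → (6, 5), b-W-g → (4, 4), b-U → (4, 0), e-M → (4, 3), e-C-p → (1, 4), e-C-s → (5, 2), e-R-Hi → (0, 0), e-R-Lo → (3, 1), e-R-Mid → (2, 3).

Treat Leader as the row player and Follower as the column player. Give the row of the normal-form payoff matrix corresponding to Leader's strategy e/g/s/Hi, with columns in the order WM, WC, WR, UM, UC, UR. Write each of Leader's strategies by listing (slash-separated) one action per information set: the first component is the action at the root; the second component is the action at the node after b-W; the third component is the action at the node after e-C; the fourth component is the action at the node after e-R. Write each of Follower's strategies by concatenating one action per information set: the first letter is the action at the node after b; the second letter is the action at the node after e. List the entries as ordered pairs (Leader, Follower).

vs WM: Leader plays e → Follower plays M at [e] → (4, 3)
vs WC: Leader plays e → Follower plays C at [e] → Leader plays s at [e-C] → (5, 2)
vs WR: Leader plays e → Follower plays R at [e] → Leader plays Hi at [e-R] → (0, 0)
vs UM: Leader plays e → Follower plays M at [e] → (4, 3)
vs UC: Leader plays e → Follower plays C at [e] → Leader plays s at [e-C] → (5, 2)
vs UR: Leader plays e → Follower plays R at [e] → Leader plays Hi at [e-R] → (0, 0)

(4,3) (5,2) (0,0) (4,3) (5,2) (0,0)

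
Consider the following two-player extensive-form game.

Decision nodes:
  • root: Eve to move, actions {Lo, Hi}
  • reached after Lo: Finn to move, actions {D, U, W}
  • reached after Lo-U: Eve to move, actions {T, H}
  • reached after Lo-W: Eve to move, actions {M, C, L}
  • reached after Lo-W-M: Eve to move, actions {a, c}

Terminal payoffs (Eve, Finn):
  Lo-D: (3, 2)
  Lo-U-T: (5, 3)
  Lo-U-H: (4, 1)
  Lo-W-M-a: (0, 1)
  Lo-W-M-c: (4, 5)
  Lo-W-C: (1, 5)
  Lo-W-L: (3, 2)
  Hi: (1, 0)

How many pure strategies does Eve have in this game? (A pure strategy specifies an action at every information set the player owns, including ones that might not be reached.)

Eve owns the root with actions {Lo, Hi} — two choices.
Eve owns the node after Lo-U with actions {T, H} — two choices.
Eve owns the node after Lo-W with actions {M, C, L} — three choices.
Eve owns the node after Lo-W-M with actions {a, c} — two choices.
A pure strategy fixes one action at each information set independently, so the count is the product 2 × 2 × 3 × 2 = 24.

24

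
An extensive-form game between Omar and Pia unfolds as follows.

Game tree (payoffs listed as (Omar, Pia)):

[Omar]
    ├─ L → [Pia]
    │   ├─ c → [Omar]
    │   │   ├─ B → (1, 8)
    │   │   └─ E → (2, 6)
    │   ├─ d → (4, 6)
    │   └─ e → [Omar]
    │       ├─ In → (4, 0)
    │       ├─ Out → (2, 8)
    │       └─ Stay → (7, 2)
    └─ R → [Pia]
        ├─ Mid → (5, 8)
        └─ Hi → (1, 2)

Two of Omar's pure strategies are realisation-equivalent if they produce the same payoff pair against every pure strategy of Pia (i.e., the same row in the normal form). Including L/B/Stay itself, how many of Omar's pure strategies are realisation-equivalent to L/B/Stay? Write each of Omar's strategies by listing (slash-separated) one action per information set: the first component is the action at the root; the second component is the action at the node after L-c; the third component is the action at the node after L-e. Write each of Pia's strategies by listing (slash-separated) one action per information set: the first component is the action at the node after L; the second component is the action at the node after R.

1

Row for L/B/Stay (columns c/Mid, c/Hi, d/Mid, d/Hi, e/Mid, e/Hi): (1,8) (1,8) (4,6) (4,6) (7,2) (7,2).
Every one of Omar's information sets is on the play path for some reply by Pia when Omar follows L/B/Stay.
Changing the action at any of them therefore changes at least one column, so only L/B/Stay itself gives this row.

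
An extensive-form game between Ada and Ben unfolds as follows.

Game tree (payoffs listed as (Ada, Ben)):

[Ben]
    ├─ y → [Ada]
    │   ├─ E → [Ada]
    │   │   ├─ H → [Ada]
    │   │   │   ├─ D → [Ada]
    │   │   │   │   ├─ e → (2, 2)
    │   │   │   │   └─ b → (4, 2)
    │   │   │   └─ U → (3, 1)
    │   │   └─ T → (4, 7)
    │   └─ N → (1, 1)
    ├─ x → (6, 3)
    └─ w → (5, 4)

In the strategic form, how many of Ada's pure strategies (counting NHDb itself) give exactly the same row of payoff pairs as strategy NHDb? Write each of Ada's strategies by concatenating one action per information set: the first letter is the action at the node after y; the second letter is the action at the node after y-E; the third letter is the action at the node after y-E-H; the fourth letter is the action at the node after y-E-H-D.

8

Row for NHDb (columns y, x, w): (1,1) (6,3) (5,4).
Under NHDb, Ada's choice at the node after y-E and at the node after y-E-H and at the node after y-E-H-D can never be reached regardless of what Ben does, so varying those choices leaves every outcome unchanged.
Holding the reachable choices fixed and varying the unreachable ones freely already gives 2 × 2 × 2 = 8 equivalent strategies.
No other strategy reproduces this row, so those 8 are the full class: NHDe, NHDb, NHUe, NHUb, NTDe, NTDb, NTUe, NTUb.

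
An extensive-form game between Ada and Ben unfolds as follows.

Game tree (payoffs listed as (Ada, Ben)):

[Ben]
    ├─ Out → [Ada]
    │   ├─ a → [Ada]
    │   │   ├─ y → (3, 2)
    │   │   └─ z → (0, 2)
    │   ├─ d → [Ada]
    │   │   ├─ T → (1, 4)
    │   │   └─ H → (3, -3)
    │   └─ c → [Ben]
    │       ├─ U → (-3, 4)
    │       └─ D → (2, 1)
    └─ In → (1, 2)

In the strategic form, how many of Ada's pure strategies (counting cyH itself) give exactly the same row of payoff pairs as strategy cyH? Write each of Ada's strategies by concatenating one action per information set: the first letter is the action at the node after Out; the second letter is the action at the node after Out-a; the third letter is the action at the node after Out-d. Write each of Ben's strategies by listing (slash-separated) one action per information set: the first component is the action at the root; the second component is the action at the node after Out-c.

4

Row for cyH (columns Out/U, Out/D, In/U, In/D): (-3,4) (2,1) (1,2) (1,2).
Under cyH, Ada's choice at the node after Out-a and at the node after Out-d can never be reached regardless of what Ben does, so varying those choices leaves every outcome unchanged.
Holding the reachable choices fixed and varying the unreachable ones freely already gives 2 × 2 = 4 equivalent strategies.
No other strategy reproduces this row, so those 4 are the full class: cyT, cyH, czT, czH.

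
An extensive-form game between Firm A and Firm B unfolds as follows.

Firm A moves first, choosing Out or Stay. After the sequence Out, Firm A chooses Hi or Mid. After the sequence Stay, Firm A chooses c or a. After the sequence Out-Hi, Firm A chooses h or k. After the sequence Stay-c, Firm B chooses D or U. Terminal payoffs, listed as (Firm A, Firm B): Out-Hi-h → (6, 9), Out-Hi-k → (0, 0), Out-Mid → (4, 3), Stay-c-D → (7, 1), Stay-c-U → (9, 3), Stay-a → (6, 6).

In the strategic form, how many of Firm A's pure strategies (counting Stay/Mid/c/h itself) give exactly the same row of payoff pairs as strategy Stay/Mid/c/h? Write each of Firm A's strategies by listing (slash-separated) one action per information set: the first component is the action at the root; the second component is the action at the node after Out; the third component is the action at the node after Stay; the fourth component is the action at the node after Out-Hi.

Row for Stay/Mid/c/h (columns D, U): (7,1) (9,3).
Under Stay/Mid/c/h, Firm A's choice at the node after Out and at the node after Out-Hi can never be reached regardless of what Firm B does, so varying those choices leaves every outcome unchanged.
Holding the reachable choices fixed and varying the unreachable ones freely already gives 2 × 2 = 4 equivalent strategies.
No other strategy reproduces this row, so those 4 are the full class: Stay/Hi/c/h, Stay/Hi/c/k, Stay/Mid/c/h, Stay/Mid/c/k.

4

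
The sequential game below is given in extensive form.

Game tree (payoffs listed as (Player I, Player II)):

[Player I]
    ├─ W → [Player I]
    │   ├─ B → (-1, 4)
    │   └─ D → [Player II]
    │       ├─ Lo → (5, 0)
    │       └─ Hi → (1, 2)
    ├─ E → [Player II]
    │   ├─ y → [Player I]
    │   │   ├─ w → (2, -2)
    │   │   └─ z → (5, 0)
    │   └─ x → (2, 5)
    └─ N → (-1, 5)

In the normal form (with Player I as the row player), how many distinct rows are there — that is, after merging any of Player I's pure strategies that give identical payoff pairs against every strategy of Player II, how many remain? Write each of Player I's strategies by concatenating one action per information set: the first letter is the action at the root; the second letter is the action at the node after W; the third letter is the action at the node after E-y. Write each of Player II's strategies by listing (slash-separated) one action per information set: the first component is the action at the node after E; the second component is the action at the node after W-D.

Player I has 12 pure strategies: WBw, WBz, WDw, WDz, EBw, EBz, EDw, EDz, NBw, NBz, NDw, NDz. Columns: y/Lo, y/Hi, x/Lo, x/Hi.
{WBw, WBz} → row (-1,4) (-1,4) (-1,4) (-1,4)
{WDw, WDz} → row (5,0) (1,2) (5,0) (1,2)
{EBw, EDw} → row (2,-2) (2,-2) (2,5) (2,5)
{EBz, EDz} → row (5,0) (5,0) (2,5) (2,5)
{NBw, NBz, NDw, NDz} → row (-1,5) (-1,5) (-1,5) (-1,5)
That's 5 distinct rows out of 12 strategies.

5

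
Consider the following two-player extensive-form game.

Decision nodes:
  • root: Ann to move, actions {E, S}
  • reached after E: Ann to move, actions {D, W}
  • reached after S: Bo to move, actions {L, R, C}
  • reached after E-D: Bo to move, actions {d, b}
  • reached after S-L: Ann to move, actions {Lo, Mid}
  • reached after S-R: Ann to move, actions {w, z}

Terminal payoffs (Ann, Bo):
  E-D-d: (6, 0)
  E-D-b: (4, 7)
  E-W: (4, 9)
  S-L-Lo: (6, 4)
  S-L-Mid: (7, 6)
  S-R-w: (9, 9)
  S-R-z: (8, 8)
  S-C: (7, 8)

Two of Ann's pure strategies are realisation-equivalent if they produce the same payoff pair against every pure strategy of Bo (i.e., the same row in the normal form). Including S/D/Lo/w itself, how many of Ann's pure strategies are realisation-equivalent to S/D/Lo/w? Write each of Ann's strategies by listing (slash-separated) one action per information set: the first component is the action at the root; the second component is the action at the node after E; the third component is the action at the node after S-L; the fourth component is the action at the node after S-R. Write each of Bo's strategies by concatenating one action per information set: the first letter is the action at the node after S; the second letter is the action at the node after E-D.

Row for S/D/Lo/w (columns Ld, Lb, Rd, Rb, Cd, Cb): (6,4) (6,4) (9,9) (9,9) (7,8) (7,8).
Under S/D/Lo/w, Ann's choice at the node after E can never be reached regardless of what Bo does, so varying those choices leaves every outcome unchanged.
Holding the reachable choices fixed and varying the unreachable one freely already gives 2 equivalent strategies.
No other strategy reproduces this row, so those 2 are the full class: S/D/Lo/w, S/W/Lo/w.

2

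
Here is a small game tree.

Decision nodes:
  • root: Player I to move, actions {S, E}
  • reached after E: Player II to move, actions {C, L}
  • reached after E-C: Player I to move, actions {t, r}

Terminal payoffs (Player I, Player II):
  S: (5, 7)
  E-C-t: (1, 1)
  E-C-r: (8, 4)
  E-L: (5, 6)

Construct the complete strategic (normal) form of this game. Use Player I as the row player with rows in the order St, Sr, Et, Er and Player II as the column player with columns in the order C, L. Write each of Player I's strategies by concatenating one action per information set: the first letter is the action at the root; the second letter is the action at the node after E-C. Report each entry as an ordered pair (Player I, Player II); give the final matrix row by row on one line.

            C        L
  St    (5,7)    (5,7)
  Sr    (5,7)    (5,7)
  Et    (1,1)    (5,6)
  Er    (8,4)    (5,6)

St: (5,7) (5,7) | Sr: (5,7) (5,7) | Et: (1,1) (5,6) | Er: (8,4) (5,6)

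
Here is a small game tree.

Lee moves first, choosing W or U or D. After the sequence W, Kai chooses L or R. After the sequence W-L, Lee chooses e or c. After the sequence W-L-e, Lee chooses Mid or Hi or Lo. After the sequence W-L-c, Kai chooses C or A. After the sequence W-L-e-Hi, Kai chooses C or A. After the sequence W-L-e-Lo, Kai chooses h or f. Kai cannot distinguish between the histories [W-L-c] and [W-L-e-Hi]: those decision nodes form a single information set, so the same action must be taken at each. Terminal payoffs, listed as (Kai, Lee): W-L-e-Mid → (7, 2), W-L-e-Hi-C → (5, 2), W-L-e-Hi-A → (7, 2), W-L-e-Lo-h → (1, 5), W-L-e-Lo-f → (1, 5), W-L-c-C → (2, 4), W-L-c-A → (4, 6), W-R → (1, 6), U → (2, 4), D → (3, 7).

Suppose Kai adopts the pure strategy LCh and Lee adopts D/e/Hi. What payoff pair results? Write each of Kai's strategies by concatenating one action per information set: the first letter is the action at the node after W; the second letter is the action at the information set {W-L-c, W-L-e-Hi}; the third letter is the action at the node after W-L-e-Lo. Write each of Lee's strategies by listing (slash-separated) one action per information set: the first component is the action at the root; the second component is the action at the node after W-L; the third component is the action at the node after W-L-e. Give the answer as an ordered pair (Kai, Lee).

(3, 7)

Trace the play path from the root:
  Lee plays D
→ terminal payoff (3, 7).
(Kai's choice at the node after W is never reached on this path, so it doesn't affect the outcome.)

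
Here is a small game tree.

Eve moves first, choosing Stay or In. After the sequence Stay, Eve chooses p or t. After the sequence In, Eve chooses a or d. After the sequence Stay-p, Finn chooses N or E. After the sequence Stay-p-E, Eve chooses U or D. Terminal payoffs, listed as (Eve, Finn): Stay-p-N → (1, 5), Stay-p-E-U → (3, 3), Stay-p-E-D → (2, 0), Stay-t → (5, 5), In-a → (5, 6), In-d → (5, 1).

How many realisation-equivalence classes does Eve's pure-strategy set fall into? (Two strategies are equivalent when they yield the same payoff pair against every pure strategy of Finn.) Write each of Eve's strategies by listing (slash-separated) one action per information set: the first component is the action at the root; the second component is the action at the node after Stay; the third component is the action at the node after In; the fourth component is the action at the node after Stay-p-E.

5

Eve has 16 pure strategies: Stay/p/a/U, Stay/p/a/D, Stay/p/d/U, Stay/p/d/D, Stay/t/a/U, Stay/t/a/D, Stay/t/d/U, Stay/t/d/D, In/p/a/U, In/p/a/D, In/p/d/U, In/p/d/D, In/t/a/U, In/t/a/D, In/t/d/U, In/t/d/D. Columns: N, E.
{Stay/p/a/U, Stay/p/d/U} → row (1,5) (3,3)
{Stay/p/a/D, Stay/p/d/D} → row (1,5) (2,0)
{Stay/t/a/U, Stay/t/a/D, Stay/t/d/U, Stay/t/d/D} → row (5,5) (5,5)
{In/p/a/U, In/p/a/D, In/t/a/U, In/t/a/D} → row (5,6) (5,6)
{In/p/d/U, In/p/d/D, In/t/d/U, In/t/d/D} → row (5,1) (5,1)
That's 5 distinct rows out of 16 strategies.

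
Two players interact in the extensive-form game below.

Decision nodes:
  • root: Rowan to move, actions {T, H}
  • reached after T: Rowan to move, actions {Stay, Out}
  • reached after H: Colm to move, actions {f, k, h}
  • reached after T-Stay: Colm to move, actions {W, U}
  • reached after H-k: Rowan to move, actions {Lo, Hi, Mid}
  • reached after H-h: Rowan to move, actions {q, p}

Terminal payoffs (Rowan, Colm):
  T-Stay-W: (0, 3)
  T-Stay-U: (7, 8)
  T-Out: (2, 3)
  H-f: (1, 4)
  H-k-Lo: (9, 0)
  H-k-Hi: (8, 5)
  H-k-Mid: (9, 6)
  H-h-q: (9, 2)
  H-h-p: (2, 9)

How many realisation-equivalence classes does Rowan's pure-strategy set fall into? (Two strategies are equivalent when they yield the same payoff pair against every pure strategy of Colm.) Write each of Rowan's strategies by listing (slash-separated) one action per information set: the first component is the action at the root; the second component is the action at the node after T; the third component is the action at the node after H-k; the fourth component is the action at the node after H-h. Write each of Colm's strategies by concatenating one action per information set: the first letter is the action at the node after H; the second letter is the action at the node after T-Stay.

8

Rowan has 24 pure strategies: T/Stay/Lo/q, T/Stay/Lo/p, T/Stay/Hi/q, T/Stay/Hi/p, T/Stay/Mid/q, T/Stay/Mid/p, T/Out/Lo/q, T/Out/Lo/p, T/Out/Hi/q, T/Out/Hi/p, T/Out/Mid/q, T/Out/Mid/p, H/Stay/Lo/q, H/Stay/Lo/p, H/Stay/Hi/q, H/Stay/Hi/p, H/Stay/Mid/q, H/Stay/Mid/p, H/Out/Lo/q, H/Out/Lo/p, H/Out/Hi/q, H/Out/Hi/p, H/Out/Mid/q, H/Out/Mid/p. Columns: fW, fU, kW, kU, hW, hU.
{T/Stay/Lo/q, T/Stay/Lo/p, T/Stay/Hi/q, T/Stay/Hi/p, T/Stay/Mid/q, T/Stay/Mid/p} → row (0,3) (7,8) (0,3) (7,8) (0,3) (7,8)
{T/Out/Lo/q, T/Out/Lo/p, T/Out/Hi/q, T/Out/Hi/p, T/Out/Mid/q, T/Out/Mid/p} → row (2,3) (2,3) (2,3) (2,3) (2,3) (2,3)
{H/Stay/Lo/q, H/Out/Lo/q} → row (1,4) (1,4) (9,0) (9,0) (9,2) (9,2)
{H/Stay/Lo/p, H/Out/Lo/p} → row (1,4) (1,4) (9,0) (9,0) (2,9) (2,9)
{H/Stay/Hi/q, H/Out/Hi/q} → row (1,4) (1,4) (8,5) (8,5) (9,2) (9,2)
{H/Stay/Hi/p, H/Out/Hi/p} → row (1,4) (1,4) (8,5) (8,5) (2,9) (2,9)
{H/Stay/Mid/q, H/Out/Mid/q} → row (1,4) (1,4) (9,6) (9,6) (9,2) (9,2)
{H/Stay/Mid/p, H/Out/Mid/p} → row (1,4) (1,4) (9,6) (9,6) (2,9) (2,9)
That's 8 distinct rows out of 24 strategies.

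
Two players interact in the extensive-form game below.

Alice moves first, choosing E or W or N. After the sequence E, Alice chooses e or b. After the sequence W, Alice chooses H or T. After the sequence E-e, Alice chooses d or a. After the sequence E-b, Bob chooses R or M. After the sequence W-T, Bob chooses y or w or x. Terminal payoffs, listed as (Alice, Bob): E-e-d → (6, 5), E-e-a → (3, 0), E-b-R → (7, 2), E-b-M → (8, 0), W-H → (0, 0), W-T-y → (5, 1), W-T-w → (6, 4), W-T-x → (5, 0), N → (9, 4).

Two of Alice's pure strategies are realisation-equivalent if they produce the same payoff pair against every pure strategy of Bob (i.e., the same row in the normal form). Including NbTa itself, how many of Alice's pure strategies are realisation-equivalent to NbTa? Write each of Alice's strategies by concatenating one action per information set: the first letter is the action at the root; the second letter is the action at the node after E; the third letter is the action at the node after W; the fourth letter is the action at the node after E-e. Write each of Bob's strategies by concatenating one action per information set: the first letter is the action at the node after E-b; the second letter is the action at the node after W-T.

Row for NbTa (columns Ry, Rw, Rx, My, Mw, Mx): (9,4) (9,4) (9,4) (9,4) (9,4) (9,4).
Under NbTa, Alice's choice at the node after E and at the node after W and at the node after E-e can never be reached regardless of what Bob does, so varying those choices leaves every outcome unchanged.
Holding the reachable choices fixed and varying the unreachable ones freely already gives 2 × 2 × 2 = 8 equivalent strategies.
No other strategy reproduces this row, so those 8 are the full class: NeHd, NeHa, NeTd, NeTa, NbHd, NbHa, NbTd, NbTa.

8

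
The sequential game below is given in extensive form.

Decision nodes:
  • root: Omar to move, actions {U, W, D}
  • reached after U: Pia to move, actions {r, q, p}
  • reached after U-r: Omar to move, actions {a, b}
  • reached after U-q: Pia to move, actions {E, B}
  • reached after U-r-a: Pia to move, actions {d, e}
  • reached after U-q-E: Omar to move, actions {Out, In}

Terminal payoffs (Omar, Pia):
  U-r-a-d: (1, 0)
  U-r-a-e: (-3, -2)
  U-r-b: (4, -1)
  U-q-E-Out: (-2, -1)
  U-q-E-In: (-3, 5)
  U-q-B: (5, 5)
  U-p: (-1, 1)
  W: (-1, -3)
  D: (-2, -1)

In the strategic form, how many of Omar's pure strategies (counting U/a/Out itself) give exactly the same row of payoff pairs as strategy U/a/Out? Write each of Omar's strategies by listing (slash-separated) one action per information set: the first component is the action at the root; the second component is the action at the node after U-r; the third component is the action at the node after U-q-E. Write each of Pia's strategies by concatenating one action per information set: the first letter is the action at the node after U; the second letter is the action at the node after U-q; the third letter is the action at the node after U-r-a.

Row for U/a/Out (columns rEd, rEe, rBd, rBe, qEd, qEe, qBd, qBe, pEd, pEe, pBd, pBe): (1,0) (-3,-2) (1,0) (-3,-2) (-2,-1) (-2,-1) (5,5) (5,5) (-1,1) (-1,1) (-1,1) (-1,1).
Every one of Omar's information sets is on the play path for some reply by Pia when Omar follows U/a/Out.
Changing the action at any of them therefore changes at least one column, so only U/a/Out itself gives this row.

1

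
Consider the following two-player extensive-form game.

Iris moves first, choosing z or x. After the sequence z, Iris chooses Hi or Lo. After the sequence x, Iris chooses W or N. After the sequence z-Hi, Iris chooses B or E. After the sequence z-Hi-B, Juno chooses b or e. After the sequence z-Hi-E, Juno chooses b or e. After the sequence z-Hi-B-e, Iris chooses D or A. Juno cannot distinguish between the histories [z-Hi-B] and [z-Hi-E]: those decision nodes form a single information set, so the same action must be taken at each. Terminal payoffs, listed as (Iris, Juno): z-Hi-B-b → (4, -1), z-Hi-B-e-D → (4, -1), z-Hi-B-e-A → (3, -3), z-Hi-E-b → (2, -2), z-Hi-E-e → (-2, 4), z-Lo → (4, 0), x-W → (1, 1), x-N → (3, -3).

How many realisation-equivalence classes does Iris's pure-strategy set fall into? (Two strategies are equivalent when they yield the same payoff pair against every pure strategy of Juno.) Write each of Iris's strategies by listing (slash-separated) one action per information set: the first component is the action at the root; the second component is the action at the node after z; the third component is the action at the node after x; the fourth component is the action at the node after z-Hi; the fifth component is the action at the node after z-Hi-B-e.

6

Iris has 32 pure strategies: z/Hi/W/B/D, z/Hi/W/B/A, z/Hi/W/E/D, z/Hi/W/E/A, z/Hi/N/B/D, z/Hi/N/B/A, z/Hi/N/E/D, z/Hi/N/E/A, z/Lo/W/B/D, z/Lo/W/B/A, z/Lo/W/E/D, z/Lo/W/E/A, z/Lo/N/B/D, z/Lo/N/B/A, z/Lo/N/E/D, z/Lo/N/E/A, x/Hi/W/B/D, x/Hi/W/B/A, x/Hi/W/E/D, x/Hi/W/E/A, x/Hi/N/B/D, x/Hi/N/B/A, x/Hi/N/E/D, x/Hi/N/E/A, x/Lo/W/B/D, x/Lo/W/B/A, x/Lo/W/E/D, x/Lo/W/E/A, x/Lo/N/B/D, x/Lo/N/B/A, x/Lo/N/E/D, x/Lo/N/E/A. Columns: b, e.
{z/Hi/W/B/D, z/Hi/N/B/D} → row (4,-1) (4,-1)
{z/Hi/W/B/A, z/Hi/N/B/A} → row (4,-1) (3,-3)
{z/Hi/W/E/D, z/Hi/W/E/A, z/Hi/N/E/D, z/Hi/N/E/A} → row (2,-2) (-2,4)
{z/Lo/W/B/D, z/Lo/W/B/A, z/Lo/W/E/D, z/Lo/W/E/A, z/Lo/N/B/D, z/Lo/N/B/A, z/Lo/N/E/D, z/Lo/N/E/A} → row (4,0) (4,0)
{x/Hi/W/B/D, x/Hi/W/B/A, x/Hi/W/E/D, x/Hi/W/E/A, x/Lo/W/B/D, x/Lo/W/B/A, x/Lo/W/E/D, x/Lo/W/E/A} → row (1,1) (1,1)
{x/Hi/N/B/D, x/Hi/N/B/A, x/Hi/N/E/D, x/Hi/N/E/A, x/Lo/N/B/D, x/Lo/N/B/A, x/Lo/N/E/D, x/Lo/N/E/A} → row (3,-3) (3,-3)
That's 6 distinct rows out of 32 strategies.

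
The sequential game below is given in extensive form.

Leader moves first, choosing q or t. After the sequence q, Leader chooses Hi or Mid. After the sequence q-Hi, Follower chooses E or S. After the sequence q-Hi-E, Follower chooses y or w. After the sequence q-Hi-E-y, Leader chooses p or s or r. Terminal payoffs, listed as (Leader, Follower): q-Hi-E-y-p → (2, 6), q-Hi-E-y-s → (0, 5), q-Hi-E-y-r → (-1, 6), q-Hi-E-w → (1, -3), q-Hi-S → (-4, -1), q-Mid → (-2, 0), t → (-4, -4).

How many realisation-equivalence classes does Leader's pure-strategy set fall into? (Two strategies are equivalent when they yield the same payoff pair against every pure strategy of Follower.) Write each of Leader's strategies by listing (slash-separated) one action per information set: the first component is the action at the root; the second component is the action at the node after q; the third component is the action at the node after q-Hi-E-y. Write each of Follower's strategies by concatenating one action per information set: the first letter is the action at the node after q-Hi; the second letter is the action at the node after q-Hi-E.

5

Leader has 12 pure strategies: q/Hi/p, q/Hi/s, q/Hi/r, q/Mid/p, q/Mid/s, q/Mid/r, t/Hi/p, t/Hi/s, t/Hi/r, t/Mid/p, t/Mid/s, t/Mid/r. Columns: Ey, Ew, Sy, Sw.
{q/Hi/p} → row (2,6) (1,-3) (-4,-1) (-4,-1)
{q/Hi/s} → row (0,5) (1,-3) (-4,-1) (-4,-1)
{q/Hi/r} → row (-1,6) (1,-3) (-4,-1) (-4,-1)
{q/Mid/p, q/Mid/s, q/Mid/r} → row (-2,0) (-2,0) (-2,0) (-2,0)
{t/Hi/p, t/Hi/s, t/Hi/r, t/Mid/p, t/Mid/s, t/Mid/r} → row (-4,-4) (-4,-4) (-4,-4) (-4,-4)
That's 5 distinct rows out of 12 strategies.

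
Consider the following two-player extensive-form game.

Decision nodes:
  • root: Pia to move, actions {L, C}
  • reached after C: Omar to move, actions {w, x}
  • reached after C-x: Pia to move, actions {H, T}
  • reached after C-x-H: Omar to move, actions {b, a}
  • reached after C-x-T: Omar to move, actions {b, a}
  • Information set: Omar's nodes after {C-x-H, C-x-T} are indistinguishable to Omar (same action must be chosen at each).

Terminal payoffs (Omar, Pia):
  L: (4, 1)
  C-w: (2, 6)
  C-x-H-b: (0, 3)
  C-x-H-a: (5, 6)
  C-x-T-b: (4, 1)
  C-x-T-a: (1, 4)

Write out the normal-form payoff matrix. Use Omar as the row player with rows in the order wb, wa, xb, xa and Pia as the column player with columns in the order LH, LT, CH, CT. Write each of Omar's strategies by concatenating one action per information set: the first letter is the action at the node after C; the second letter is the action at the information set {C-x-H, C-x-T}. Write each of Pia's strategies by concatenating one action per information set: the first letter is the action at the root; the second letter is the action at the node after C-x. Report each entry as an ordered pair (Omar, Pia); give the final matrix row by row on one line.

wb: (4,1) (4,1) (2,6) (2,6) | wa: (4,1) (4,1) (2,6) (2,6) | xb: (4,1) (4,1) (0,3) (4,1) | xa: (4,1) (4,1) (5,6) (1,4)

           LH       LT       CH       CT
  wb    (4,1)    (4,1)    (2,6)    (2,6)
  wa    (4,1)    (4,1)    (2,6)    (2,6)
  xb    (4,1)    (4,1)    (0,3)    (4,1)
  xa    (4,1)    (4,1)    (5,6)    (1,4)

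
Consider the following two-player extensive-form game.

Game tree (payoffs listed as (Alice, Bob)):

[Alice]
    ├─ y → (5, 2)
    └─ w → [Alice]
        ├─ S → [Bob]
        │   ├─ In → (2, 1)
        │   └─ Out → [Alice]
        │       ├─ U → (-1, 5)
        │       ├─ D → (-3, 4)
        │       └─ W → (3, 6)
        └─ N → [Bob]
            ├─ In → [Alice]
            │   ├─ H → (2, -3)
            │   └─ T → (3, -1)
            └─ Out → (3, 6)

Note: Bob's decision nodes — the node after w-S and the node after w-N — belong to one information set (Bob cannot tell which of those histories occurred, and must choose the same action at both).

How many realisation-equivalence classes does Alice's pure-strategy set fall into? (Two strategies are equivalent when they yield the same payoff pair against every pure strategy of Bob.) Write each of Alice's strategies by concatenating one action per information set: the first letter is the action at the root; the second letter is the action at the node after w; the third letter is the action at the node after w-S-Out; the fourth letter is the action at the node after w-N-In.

Alice has 24 pure strategies: ySUH, ySUT, ySDH, ySDT, ySWH, ySWT, yNUH, yNUT, yNDH, yNDT, yNWH, yNWT, wSUH, wSUT, wSDH, wSDT, wSWH, wSWT, wNUH, wNUT, wNDH, wNDT, wNWH, wNWT. Columns: In, Out.
{ySUH, ySUT, ySDH, ySDT, ySWH, ySWT, yNUH, yNUT, yNDH, yNDT, yNWH, yNWT} → row (5,2) (5,2)
{wSUH, wSUT} → row (2,1) (-1,5)
{wSDH, wSDT} → row (2,1) (-3,4)
{wSWH, wSWT} → row (2,1) (3,6)
{wNUH, wNDH, wNWH} → row (2,-3) (3,6)
{wNUT, wNDT, wNWT} → row (3,-1) (3,6)
That's 6 distinct rows out of 24 strategies.

6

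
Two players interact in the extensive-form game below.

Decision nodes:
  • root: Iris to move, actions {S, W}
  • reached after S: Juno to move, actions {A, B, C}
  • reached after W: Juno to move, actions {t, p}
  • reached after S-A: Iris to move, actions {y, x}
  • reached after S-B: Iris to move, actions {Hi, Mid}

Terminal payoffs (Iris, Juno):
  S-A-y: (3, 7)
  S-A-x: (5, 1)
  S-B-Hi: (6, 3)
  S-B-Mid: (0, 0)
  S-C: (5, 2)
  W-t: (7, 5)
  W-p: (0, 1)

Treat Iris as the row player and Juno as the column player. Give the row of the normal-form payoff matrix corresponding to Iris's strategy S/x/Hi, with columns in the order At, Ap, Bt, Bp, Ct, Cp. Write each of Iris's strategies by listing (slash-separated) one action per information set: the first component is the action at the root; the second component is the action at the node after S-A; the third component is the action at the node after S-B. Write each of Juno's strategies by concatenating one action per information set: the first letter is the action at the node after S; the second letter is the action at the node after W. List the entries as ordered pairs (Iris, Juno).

(5,1) (5,1) (6,3) (6,3) (5,2) (5,2)

vs At: Iris plays S → Juno plays A at [S] → Iris plays x at [S-A] → (5, 1)
vs Ap: Iris plays S → Juno plays A at [S] → Iris plays x at [S-A] → (5, 1)
vs Bt: Iris plays S → Juno plays B at [S] → Iris plays Hi at [S-B] → (6, 3)
vs Bp: Iris plays S → Juno plays B at [S] → Iris plays Hi at [S-B] → (6, 3)
vs Ct: Iris plays S → Juno plays C at [S] → (5, 2)
vs Cp: Iris plays S → Juno plays C at [S] → (5, 2)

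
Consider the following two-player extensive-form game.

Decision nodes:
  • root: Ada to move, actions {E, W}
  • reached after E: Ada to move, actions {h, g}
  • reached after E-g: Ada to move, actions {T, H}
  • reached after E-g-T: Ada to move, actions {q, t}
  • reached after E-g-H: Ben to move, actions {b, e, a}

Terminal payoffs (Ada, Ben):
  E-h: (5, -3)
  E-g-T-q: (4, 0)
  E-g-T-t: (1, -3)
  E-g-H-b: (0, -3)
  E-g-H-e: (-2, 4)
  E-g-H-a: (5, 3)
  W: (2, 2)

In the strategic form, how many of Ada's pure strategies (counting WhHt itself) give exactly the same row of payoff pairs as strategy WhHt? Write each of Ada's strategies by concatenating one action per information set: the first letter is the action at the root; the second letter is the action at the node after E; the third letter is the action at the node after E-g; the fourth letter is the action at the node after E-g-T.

Row for WhHt (columns b, e, a): (2,2) (2,2) (2,2).
Under WhHt, Ada's choice at the node after E and at the node after E-g and at the node after E-g-T can never be reached regardless of what Ben does, so varying those choices leaves every outcome unchanged.
Holding the reachable choices fixed and varying the unreachable ones freely already gives 2 × 2 × 2 = 8 equivalent strategies.
No other strategy reproduces this row, so those 8 are the full class: WhTq, WhTt, WhHq, WhHt, WgTq, WgTt, WgHq, WgHt.

8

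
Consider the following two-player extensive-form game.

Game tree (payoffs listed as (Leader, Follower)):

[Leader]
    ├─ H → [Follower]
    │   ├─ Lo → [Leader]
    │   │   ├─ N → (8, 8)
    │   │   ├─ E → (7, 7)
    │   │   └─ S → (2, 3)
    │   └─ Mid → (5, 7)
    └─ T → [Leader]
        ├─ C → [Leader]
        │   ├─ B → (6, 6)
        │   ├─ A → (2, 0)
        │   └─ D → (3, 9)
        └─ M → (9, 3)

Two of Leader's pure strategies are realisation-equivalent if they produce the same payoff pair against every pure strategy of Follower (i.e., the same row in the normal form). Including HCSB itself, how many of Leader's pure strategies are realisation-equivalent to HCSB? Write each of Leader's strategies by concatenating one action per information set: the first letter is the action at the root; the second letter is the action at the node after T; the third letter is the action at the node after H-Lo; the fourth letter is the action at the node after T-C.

6

Row for HCSB (columns Lo, Mid): (2,3) (5,7).
Under HCSB, Leader's choice at the node after T and at the node after T-C can never be reached regardless of what Follower does, so varying those choices leaves every outcome unchanged.
Holding the reachable choices fixed and varying the unreachable ones freely already gives 2 × 3 = 6 equivalent strategies.
No other strategy reproduces this row, so those 6 are the full class: HCSB, HCSA, HCSD, HMSB, HMSA, HMSD.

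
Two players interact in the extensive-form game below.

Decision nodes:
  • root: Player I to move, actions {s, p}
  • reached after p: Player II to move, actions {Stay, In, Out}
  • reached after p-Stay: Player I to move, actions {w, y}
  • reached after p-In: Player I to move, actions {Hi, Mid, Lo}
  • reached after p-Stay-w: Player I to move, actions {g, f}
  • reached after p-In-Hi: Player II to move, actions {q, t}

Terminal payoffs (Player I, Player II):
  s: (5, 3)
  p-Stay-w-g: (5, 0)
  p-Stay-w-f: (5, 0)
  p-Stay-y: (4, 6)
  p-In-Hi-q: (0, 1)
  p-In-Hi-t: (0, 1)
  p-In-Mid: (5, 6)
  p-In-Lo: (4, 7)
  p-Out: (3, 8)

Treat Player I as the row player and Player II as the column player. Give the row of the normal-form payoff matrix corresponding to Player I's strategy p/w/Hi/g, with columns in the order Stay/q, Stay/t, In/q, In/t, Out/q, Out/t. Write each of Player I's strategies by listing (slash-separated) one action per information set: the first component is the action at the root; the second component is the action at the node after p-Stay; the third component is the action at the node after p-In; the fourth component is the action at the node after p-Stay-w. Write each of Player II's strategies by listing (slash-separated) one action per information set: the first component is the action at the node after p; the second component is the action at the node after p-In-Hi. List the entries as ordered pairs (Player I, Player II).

(5,0) (5,0) (0,1) (0,1) (3,8) (3,8)

vs Stay/q: Player I plays p → Player II plays Stay at [p] → Player I plays w at [p-Stay] → Player I plays g at [p-Stay-w] → (5, 0)
vs Stay/t: Player I plays p → Player II plays Stay at [p] → Player I plays w at [p-Stay] → Player I plays g at [p-Stay-w] → (5, 0)
vs In/q: Player I plays p → Player II plays In at [p] → Player I plays Hi at [p-In] → Player II plays q at [p-In-Hi] → (0, 1)
vs In/t: Player I plays p → Player II plays In at [p] → Player I plays Hi at [p-In] → Player II plays t at [p-In-Hi] → (0, 1)
vs Out/q: Player I plays p → Player II plays Out at [p] → (3, 8)
vs Out/t: Player I plays p → Player II plays Out at [p] → (3, 8)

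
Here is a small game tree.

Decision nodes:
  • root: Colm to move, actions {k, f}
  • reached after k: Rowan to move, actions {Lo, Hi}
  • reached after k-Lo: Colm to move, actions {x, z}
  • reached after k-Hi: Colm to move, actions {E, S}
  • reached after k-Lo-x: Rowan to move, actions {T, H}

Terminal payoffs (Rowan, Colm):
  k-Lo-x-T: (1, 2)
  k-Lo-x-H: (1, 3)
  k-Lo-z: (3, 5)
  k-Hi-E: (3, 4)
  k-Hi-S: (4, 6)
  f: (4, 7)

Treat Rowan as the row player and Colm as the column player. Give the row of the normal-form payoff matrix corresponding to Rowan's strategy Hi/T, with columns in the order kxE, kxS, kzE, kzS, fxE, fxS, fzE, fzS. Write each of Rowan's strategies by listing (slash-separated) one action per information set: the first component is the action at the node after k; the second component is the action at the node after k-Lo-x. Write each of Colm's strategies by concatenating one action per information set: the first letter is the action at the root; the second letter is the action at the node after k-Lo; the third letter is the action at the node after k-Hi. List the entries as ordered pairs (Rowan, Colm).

vs kxE: Colm plays k → Rowan plays Hi at [k] → Colm plays E at [k-Hi] → (3, 4)
vs kxS: Colm plays k → Rowan plays Hi at [k] → Colm plays S at [k-Hi] → (4, 6)
vs kzE: Colm plays k → Rowan plays Hi at [k] → Colm plays E at [k-Hi] → (3, 4)
vs kzS: Colm plays k → Rowan plays Hi at [k] → Colm plays S at [k-Hi] → (4, 6)
vs fxE: Colm plays f → (4, 7)
vs fxS: Colm plays f → (4, 7)
vs fzE: Colm plays f → (4, 7)
vs fzS: Colm plays f → (4, 7)

(3,4) (4,6) (3,4) (4,6) (4,7) (4,7) (4,7) (4,7)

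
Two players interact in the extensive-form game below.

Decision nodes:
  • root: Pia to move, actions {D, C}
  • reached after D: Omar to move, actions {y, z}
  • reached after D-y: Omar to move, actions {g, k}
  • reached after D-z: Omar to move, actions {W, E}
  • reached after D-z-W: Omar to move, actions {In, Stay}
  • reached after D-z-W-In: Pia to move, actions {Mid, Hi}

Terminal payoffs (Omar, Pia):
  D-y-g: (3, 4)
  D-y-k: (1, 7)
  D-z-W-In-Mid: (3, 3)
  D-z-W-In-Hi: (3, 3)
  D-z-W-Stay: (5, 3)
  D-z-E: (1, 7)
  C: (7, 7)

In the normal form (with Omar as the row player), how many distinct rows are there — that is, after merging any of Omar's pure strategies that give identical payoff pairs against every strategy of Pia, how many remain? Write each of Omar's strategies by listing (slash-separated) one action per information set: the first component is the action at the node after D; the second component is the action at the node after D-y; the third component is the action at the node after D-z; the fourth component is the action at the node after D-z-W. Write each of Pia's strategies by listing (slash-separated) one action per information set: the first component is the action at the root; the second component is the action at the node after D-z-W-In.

4

Omar has 16 pure strategies: y/g/W/In, y/g/W/Stay, y/g/E/In, y/g/E/Stay, y/k/W/In, y/k/W/Stay, y/k/E/In, y/k/E/Stay, z/g/W/In, z/g/W/Stay, z/g/E/In, z/g/E/Stay, z/k/W/In, z/k/W/Stay, z/k/E/In, z/k/E/Stay. Columns: D/Mid, D/Hi, C/Mid, C/Hi.
{y/g/W/In, y/g/W/Stay, y/g/E/In, y/g/E/Stay} → row (3,4) (3,4) (7,7) (7,7)
{y/k/W/In, y/k/W/Stay, y/k/E/In, y/k/E/Stay, z/g/E/In, z/g/E/Stay, z/k/E/In, z/k/E/Stay} → row (1,7) (1,7) (7,7) (7,7)
{z/g/W/In, z/k/W/In} → row (3,3) (3,3) (7,7) (7,7)
{z/g/W/Stay, z/k/W/Stay} → row (5,3) (5,3) (7,7) (7,7)
That's 4 distinct rows out of 16 strategies.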